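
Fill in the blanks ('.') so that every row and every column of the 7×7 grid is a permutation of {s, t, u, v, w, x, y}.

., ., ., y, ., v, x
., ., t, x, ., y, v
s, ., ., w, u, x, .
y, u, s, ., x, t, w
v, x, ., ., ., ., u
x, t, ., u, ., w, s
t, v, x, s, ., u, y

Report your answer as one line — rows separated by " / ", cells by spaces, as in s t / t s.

w s u y t v x / u w t x s y v / s y v w u x t / y u s v x t w / v x w t y s u / x t y u v w s / t v x s w u y

(r3,c2) = y
(r3,c3) = v
(r3,c7) = t
(r4,c4) = v
(r5,c4) = t
(r5,c6) = s
(r6,c3) = y
(r6,c5) = v
(r7,c5) = w
(r2,c5) = s
(r5,c3) = w
(r5,c5) = y
(r1,c3) = u
(r1,c5) = t
(r2,c2) = w
(r1,c1) = w
(r1,c2) = s
(r2,c1) = u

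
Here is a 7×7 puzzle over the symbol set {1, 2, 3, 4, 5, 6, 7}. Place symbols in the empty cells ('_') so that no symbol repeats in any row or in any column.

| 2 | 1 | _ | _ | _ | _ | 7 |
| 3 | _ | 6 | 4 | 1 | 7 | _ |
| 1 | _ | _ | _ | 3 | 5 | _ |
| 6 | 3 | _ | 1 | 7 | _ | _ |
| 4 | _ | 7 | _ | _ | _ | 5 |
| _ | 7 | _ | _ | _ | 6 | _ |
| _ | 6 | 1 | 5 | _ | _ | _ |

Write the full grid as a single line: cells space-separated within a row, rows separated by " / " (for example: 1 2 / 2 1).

2 1 4 6 5 3 7 / 3 5 6 4 1 7 2 / 1 4 2 7 3 5 6 / 6 3 5 1 7 2 4 / 4 2 7 3 6 1 5 / 5 7 3 2 4 6 1 / 7 6 1 5 2 4 3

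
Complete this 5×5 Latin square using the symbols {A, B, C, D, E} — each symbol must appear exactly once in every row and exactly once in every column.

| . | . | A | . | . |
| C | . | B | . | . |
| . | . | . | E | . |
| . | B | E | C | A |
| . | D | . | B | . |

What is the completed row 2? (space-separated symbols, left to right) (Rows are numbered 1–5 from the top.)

C E B A D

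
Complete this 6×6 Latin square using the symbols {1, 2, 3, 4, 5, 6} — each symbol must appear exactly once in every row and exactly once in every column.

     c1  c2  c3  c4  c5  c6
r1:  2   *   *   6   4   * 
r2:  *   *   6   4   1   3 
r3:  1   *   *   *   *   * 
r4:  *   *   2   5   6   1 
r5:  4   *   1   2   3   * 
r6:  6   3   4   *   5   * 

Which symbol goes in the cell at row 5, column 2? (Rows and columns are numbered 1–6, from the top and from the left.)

5

(r1,c6) = 5
(r2,c1) = 5
(r2,c2) = 2
(r3,c4) = 3
(r3,c5) = 2
(r4,c1) = 3
(r4,c2) = 4
(r5,c6) = 6
(r6,c4) = 1
(r6,c6) = 2
(r1,c2) = 1
(r1,c3) = 3
(r3,c3) = 5
(r3,c6) = 4
(r5,c2) = 5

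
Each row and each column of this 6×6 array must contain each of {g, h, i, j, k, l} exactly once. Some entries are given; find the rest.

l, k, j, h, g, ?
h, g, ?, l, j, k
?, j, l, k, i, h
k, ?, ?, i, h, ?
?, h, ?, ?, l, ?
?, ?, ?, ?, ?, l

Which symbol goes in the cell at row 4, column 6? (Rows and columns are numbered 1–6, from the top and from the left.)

j

(r1,c6) = i
(r2,c3) = i
(r3,c1) = g
(r4,c2) = l
(r4,c3) = g
(r4,c6) = j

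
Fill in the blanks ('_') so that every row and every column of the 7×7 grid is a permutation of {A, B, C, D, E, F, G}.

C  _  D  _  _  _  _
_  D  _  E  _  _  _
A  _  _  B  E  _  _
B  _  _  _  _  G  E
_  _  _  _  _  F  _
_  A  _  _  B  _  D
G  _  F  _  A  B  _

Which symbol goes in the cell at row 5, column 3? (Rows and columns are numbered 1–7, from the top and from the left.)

E

(r2,c1) = F
(r6,c1) = E
(r6,c6) = C
(r7,c7) = C
(r2,c6) = A
(r3,c6) = D
(r5,c1) = D
(r6,c3) = G
(r6,c4) = F
(r7,c2) = E
(r7,c4) = D
(r1,c6) = E
(r3,c3) = C
(r4,c3) = A
(r4,c4) = C
(r2,c3) = B
(r2,c7) = G
(r3,c7) = F
(r4,c2) = F
(r4,c5) = D
(r5,c3) = E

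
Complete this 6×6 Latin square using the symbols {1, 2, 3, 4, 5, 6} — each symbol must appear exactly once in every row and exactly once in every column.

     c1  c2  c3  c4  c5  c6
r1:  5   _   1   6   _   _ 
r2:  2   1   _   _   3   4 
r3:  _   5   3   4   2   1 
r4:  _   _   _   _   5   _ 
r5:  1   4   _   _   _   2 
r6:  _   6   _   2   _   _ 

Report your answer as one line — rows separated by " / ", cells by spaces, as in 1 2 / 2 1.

5 2 1 6 4 3 / 2 1 6 5 3 4 / 6 5 3 4 2 1 / 4 3 2 1 5 6 / 1 4 5 3 6 2 / 3 6 4 2 1 5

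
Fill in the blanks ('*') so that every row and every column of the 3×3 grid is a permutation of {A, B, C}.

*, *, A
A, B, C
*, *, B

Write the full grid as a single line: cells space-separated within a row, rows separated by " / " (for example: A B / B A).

B C A / A B C / C A B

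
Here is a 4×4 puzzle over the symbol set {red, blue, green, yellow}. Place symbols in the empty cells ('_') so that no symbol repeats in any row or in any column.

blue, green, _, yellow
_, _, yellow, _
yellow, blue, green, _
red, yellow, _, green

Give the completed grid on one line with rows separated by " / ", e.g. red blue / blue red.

blue green red yellow / green red yellow blue / yellow blue green red / red yellow blue green

At row 1, column 3: row 1 has {blue,green,yellow}; column 3 has {green,yellow}; that leaves red.
At row 2, column 1: row 2 has {yellow}; column 1 has {red,blue,yellow}; that leaves green.
At row 2, column 2: row 2 has {green,yellow}; column 2 has {blue,green,yellow}; that leaves red.
At row 2, column 4: row 2 has {red,green,yellow}; column 4 has {green,yellow}; that leaves blue.
At row 3, column 4: row 3 has {blue,green,yellow}; column 4 has {blue,green,yellow}; that leaves red.
At row 4, column 3: row 4 has {red,green,yellow}; column 3 has {red,green,yellow}; that leaves blue.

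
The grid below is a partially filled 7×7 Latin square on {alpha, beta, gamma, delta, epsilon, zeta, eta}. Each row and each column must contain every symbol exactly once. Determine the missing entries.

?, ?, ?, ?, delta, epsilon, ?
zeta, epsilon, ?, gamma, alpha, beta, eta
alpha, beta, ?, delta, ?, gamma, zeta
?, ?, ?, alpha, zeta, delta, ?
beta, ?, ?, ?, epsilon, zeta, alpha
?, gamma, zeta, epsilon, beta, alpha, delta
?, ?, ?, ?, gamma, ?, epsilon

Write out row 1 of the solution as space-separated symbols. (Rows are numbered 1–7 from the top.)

gamma alpha eta zeta delta epsilon beta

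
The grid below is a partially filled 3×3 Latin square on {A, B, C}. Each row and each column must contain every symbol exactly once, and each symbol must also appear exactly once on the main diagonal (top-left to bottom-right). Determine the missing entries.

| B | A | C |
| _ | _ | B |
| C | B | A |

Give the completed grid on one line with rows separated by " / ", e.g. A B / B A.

row 2 has {B}; column 1 has {B,C} — only A is left for (r2,c1).
row 2 has {A,B}; column 2 has {A,B}; the diagonal has {A,B} — only C is left for (r2,c2).

B A C / A C B / C B A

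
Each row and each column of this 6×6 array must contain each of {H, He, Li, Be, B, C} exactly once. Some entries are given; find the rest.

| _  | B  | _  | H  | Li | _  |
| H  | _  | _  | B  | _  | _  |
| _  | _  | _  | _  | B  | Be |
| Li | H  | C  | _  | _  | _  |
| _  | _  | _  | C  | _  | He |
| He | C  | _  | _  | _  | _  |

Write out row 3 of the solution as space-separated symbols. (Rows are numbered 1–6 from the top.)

C Li H He B Be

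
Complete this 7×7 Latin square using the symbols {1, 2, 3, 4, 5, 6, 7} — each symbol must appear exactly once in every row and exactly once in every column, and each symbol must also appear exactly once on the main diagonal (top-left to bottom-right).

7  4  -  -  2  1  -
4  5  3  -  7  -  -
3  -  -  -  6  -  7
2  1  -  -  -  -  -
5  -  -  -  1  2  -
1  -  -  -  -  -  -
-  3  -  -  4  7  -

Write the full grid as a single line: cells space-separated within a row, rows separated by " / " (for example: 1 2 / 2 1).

(r2,c6) = 6
(r3,c2) = 2
(r3,c3) = 4
(r3,c6) = 5
(r6,c6) = 3
(r7,c1) = 6
(r7,c7) = 2
(r2,c7) = 1
(r3,c4) = 1
(r4,c4) = 6
(r4,c6) = 4
(r6,c5) = 5
(r7,c4) = 5
(r1,c4) = 3
(r2,c4) = 2
(r4,c5) = 3
(r4,c7) = 5
(r7,c3) = 1
(r1,c7) = 6
(r4,c3) = 7
(r5,c3) = 6
(r6,c3) = 2
(r6,c7) = 4
(r1,c3) = 5
(r5,c2) = 7
(r5,c4) = 4
(r5,c7) = 3
(r6,c2) = 6
(r6,c4) = 7

7 4 5 3 2 1 6 / 4 5 3 2 7 6 1 / 3 2 4 1 6 5 7 / 2 1 7 6 3 4 5 / 5 7 6 4 1 2 3 / 1 6 2 7 5 3 4 / 6 3 1 5 4 7 2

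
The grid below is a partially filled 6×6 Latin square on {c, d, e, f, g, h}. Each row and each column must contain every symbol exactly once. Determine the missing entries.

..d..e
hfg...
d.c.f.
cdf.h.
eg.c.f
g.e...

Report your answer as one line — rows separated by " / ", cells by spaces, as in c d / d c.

f c d h g e / h f g d e c / d e c g f h / c d f e h g / e g h c d f / g h e f c d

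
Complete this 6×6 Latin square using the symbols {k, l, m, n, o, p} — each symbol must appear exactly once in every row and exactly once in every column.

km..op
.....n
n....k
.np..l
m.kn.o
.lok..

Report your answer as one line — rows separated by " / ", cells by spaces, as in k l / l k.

(r1,c4): row 1 has {k,m,o,p}; column 4 has {k,n}, so it must be l.
(r4,c1): row 4 has {l,n,p}; column 1 has {k,m,n}, so it must be o.
(r4,c4): row 4 has {l,n,o,p}; column 4 has {k,l,n}, so it must be m.
(r4,c5): row 4 has {l,m,n,o,p}; column 5 has {o}, so it must be k.
(r5,c2): row 5 has {k,m,n,o}; column 2 has {l,m,n}, so it must be p.
(r5,c5): row 5 has {k,m,n,o,p}; column 5 has {k,o}, so it must be l.
(r6,c1): row 6 has {k,l,o}; column 1 has {k,m,n,o}, so it must be p.
(r6,c6): row 6 has {k,l,o,p}; column 6 has {k,l,n,o,p}, so it must be m.
(r1,c3): row 1 has {k,l,m,o,p}; column 3 has {k,o,p}, so it must be n.
(r2,c1): row 2 has {n}; column 1 has {k,m,n,o,p}, so it must be l.
(r2,c3): row 2 has {l,n}; column 3 has {k,n,o,p}, so it must be m.
(r2,c5): row 2 has {l,m,n}; column 5 has {k,l,o}, so it must be p.
(r3,c2): row 3 has {k,n}; column 2 has {l,m,n,p}, so it must be o.
(r3,c3): row 3 has {k,n,o}; column 3 has {k,m,n,o,p}, so it must be l.
(r3,c4): row 3 has {k,l,n,o}; column 4 has {k,l,m,n}, so it must be p.
(r3,c5): row 3 has {k,l,n,o,p}; column 5 has {k,l,o,p}, so it must be m.
(r6,c5): row 6 has {k,l,m,o,p}; column 5 has {k,l,m,o,p}, so it must be n.
(r2,c2): row 2 has {l,m,n,p}; column 2 has {l,m,n,o,p}, so it must be k.
(r2,c4): row 2 has {k,l,m,n,p}; column 4 has {k,l,m,n,p}, so it must be o.

k m n l o p / l k m o p n / n o l p m k / o n p m k l / m p k n l o / p l o k n m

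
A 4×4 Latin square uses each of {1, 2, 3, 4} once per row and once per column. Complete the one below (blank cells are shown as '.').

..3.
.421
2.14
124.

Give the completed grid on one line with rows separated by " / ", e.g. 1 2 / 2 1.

(r1,c1): row 1 has {3}; column 1 has {1,2}, so it must be 4.
(r1,c2): row 1 has {3,4}; column 2 has {2,4}, so it must be 1.
(r1,c4): row 1 has {1,3,4}; column 4 has {1,4}, so it must be 2.
(r2,c1): row 2 has {1,2,4}; column 1 has {1,2,4}, so it must be 3.
(r3,c2): row 3 has {1,2,4}; column 2 has {1,2,4}, so it must be 3.
(r4,c4): row 4 has {1,2,4}; column 4 has {1,2,4}, so it must be 3.

4 1 3 2 / 3 4 2 1 / 2 3 1 4 / 1 2 4 3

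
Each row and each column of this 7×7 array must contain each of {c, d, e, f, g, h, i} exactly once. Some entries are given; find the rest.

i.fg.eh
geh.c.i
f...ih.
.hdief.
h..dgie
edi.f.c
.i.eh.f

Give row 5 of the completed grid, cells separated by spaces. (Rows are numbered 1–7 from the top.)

(r1,c2) = c
(r1,c5) = d
(r2,c4) = f
(r2,c6) = d
(r3,c2) = g
(r3,c4) = c
(r3,c7) = d
(r4,c1) = c
(r4,c7) = g
(r5,c2) = f
(r5,c3) = c

h f c d g i e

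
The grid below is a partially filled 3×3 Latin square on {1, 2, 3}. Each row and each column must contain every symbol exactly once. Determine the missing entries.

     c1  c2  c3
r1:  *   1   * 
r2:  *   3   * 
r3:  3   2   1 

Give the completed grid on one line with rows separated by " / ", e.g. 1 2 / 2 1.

2 1 3 / 1 3 2 / 3 2 1

row 1 has {1}; column 1 has {3} — only 2 is left for (r1,c1).
row 1 has {1,2}; column 3 has {1} — only 3 is left for (r1,c3).
row 2 has {3}; column 1 has {2,3} — only 1 is left for (r2,c1).
row 2 has {1,3}; column 3 has {1,3} — only 2 is left for (r2,c3).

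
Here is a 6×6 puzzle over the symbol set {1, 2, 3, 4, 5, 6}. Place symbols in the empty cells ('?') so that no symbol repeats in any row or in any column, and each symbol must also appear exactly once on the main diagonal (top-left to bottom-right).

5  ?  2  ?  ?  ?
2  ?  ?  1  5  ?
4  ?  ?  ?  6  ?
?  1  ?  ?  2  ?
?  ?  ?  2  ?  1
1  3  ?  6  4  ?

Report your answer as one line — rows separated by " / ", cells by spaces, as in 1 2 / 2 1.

5 4 2 3 1 6 / 2 6 3 1 5 4 / 4 2 1 5 6 3 / 3 1 6 4 2 5 / 6 5 4 2 3 1 / 1 3 5 6 4 2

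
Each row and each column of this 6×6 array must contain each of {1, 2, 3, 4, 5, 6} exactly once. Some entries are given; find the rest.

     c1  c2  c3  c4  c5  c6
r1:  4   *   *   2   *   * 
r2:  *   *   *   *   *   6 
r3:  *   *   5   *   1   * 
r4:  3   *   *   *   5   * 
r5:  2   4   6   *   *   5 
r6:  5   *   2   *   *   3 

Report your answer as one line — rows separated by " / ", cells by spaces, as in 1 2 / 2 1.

4 5 3 2 6 1 / 1 3 4 5 2 6 / 6 2 5 3 1 4 / 3 6 1 4 5 2 / 2 4 6 1 3 5 / 5 1 2 6 4 3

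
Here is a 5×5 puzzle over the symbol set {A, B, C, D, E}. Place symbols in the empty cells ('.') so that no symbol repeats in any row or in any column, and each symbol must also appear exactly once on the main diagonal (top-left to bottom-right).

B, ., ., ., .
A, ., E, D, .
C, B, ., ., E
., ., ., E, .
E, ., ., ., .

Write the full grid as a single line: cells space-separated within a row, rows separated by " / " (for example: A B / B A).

B E A C D / A C E D B / C B D A E / D A B E C / E D C B A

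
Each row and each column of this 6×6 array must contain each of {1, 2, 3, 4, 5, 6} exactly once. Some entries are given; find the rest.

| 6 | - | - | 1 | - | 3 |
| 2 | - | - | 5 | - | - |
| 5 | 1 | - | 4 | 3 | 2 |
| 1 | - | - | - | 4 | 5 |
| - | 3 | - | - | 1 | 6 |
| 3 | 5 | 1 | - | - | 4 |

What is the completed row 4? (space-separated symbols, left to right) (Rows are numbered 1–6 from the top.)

1 6 2 3 4 5

row 2 has {2,5}; column 5 has {1,3,4} — only 6 is left for (r2,c5).
row 2 has {2,5,6}; column 6 has {2,3,4,5,6} — only 1 is left for (r2,c6).
row 3 has {1,2,3,4,5}; column 3 has {1} — only 6 is left for (r3,c3).
row 5 has {1,3,6}; column 1 has {1,2,3,5,6} — only 4 is left for (r5,c1).
row 5 has {1,3,4,6}; column 4 has {1,4,5} — only 2 is left for (r5,c4).
row 6 has {1,3,4,5}; column 4 has {1,2,4,5} — only 6 is left for (r6,c4).
row 6 has {1,3,4,5,6}; column 5 has {1,3,4,6} — only 2 is left for (r6,c5).
row 1 has {1,3,6}; column 5 has {1,2,3,4,6} — only 5 is left for (r1,c5).
row 2 has {1,2,5,6}; column 2 has {1,3,5} — only 4 is left for (r2,c2).
row 2 has {1,2,4,5,6}; column 3 has {1,6} — only 3 is left for (r2,c3).
row 4 has {1,4,5}; column 3 has {1,3,6} — only 2 is left for (r4,c3).
row 4 has {1,2,4,5}; column 4 has {1,2,4,5,6} — only 3 is left for (r4,c4).
row 5 has {1,2,3,4,6}; column 3 has {1,2,3,6} — only 5 is left for (r5,c3).
row 1 has {1,3,5,6}; column 2 has {1,3,4,5} — only 2 is left for (r1,c2).
row 1 has {1,2,3,5,6}; column 3 has {1,2,3,5,6} — only 4 is left for (r1,c3).
row 4 has {1,2,3,4,5}; column 2 has {1,2,3,4,5} — only 6 is left for (r4,c2).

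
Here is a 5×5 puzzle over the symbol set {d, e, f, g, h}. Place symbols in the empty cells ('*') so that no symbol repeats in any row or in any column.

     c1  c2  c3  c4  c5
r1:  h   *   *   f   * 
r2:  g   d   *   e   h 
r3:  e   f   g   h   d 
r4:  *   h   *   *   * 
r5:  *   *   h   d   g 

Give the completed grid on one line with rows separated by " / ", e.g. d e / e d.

h g d f e / g d f e h / e f g h d / d h e g f / f e h d g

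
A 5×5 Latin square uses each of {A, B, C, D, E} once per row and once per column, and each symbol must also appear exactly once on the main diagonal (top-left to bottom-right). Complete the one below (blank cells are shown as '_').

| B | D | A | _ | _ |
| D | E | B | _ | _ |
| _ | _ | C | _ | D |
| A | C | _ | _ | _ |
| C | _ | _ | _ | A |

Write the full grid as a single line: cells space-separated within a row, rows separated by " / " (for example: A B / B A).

(r2,c5) = C
(r3,c1) = E
(r4,c4) = D
(r5,c2) = B
(r5,c4) = E
(r1,c4) = C
(r1,c5) = E
(r2,c4) = A
(r3,c2) = A
(r3,c4) = B
(r4,c3) = E
(r4,c5) = B
(r5,c3) = D

B D A C E / D E B A C / E A C B D / A C E D B / C B D E A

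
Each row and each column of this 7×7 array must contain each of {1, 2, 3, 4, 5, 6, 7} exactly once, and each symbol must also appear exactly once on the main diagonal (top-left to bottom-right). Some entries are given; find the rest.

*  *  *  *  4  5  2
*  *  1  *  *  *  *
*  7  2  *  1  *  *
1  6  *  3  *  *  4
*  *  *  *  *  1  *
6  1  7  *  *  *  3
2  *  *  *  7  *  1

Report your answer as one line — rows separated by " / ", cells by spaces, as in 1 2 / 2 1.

(r1,c1): row 1 has {2,4,5}; column 1 has {1,2,6}; the diagonal has {1,2,3}, so it must be 7.
(r1,c2): row 1 has {2,4,5,7}; column 2 has {1,6,7}, so it must be 3.
(r1,c3): row 1 has {2,3,4,5,7}; column 3 has {1,2,7}, so it must be 6.
(r1,c4): row 1 has {2,3,4,5,6,7}; column 4 has {3}, so it must be 1.
(r4,c3): row 4 has {1,3,4,6}; column 3 has {1,2,6,7}, so it must be 5.
(r4,c5): row 4 has {1,3,4,5,6}; column 5 has {1,4,7}, so it must be 2.
(r4,c6): row 4 has {1,2,3,4,5,6}; column 6 has {1,5}, so it must be 7.
(r6,c5): row 6 has {1,3,6,7}; column 5 has {1,2,4,7}, so it must be 5.
(r6,c6): row 6 has {1,3,5,6,7}; column 6 has {1,5,7}; the diagonal has {1,2,3,7}, so it must be 4.
(r2,c2): row 2 has {1}; column 2 has {1,3,6,7}; the diagonal has {1,2,3,4,7}, so it must be 5.
(r5,c5): row 5 has {1}; column 5 has {1,2,4,5,7}; the diagonal has {1,2,3,4,5,7}, so it must be 6.
(r6,c4): row 6 has {1,3,4,5,6,7}; column 4 has {1,3}, so it must be 2.
(r7,c2): row 7 has {1,2,7}; column 2 has {1,3,5,6,7}, so it must be 4.
(r7,c3): row 7 has {1,2,4,7}; column 3 has {1,2,5,6,7}, so it must be 3.
(r7,c6): row 7 has {1,2,3,4,7}; column 6 has {1,4,5,7}, so it must be 6.
(r2,c5): row 2 has {1,5}; column 5 has {1,2,4,5,6,7}, so it must be 3.
(r2,c6): row 2 has {1,3,5}; column 6 has {1,4,5,6,7}, so it must be 2.
(r3,c6): row 3 has {1,2,7}; column 6 has {1,2,4,5,6,7}, so it must be 3.
(r5,c2): row 5 has {1,6}; column 2 has {1,3,4,5,6,7}, so it must be 2.
(r5,c3): row 5 has {1,2,6}; column 3 has {1,2,3,5,6,7}, so it must be 4.
(r7,c4): row 7 has {1,2,3,4,6,7}; column 4 has {1,2,3}, so it must be 5.
(r2,c1): row 2 has {1,2,3,5}; column 1 has {1,2,6,7}, so it must be 4.
(r3,c1): row 3 has {1,2,3,7}; column 1 has {1,2,4,6,7}, so it must be 5.
(r3,c7): row 3 has {1,2,3,5,7}; column 7 has {1,2,3,4}, so it must be 6.
(r5,c1): row 5 has {1,2,4,6}; column 1 has {1,2,4,5,6,7}, so it must be 3.
(r5,c4): row 5 has {1,2,3,4,6}; column 4 has {1,2,3,5}, so it must be 7.
(r5,c7): row 5 has {1,2,3,4,6,7}; column 7 has {1,2,3,4,6}, so it must be 5.
(r2,c4): row 2 has {1,2,3,4,5}; column 4 has {1,2,3,5,7}, so it must be 6.
(r2,c7): row 2 has {1,2,3,4,5,6}; column 7 has {1,2,3,4,5,6}, so it must be 7.
(r3,c4): row 3 has {1,2,3,5,6,7}; column 4 has {1,2,3,5,6,7}, so it must be 4.

7 3 6 1 4 5 2 / 4 5 1 6 3 2 7 / 5 7 2 4 1 3 6 / 1 6 5 3 2 7 4 / 3 2 4 7 6 1 5 / 6 1 7 2 5 4 3 / 2 4 3 5 7 6 1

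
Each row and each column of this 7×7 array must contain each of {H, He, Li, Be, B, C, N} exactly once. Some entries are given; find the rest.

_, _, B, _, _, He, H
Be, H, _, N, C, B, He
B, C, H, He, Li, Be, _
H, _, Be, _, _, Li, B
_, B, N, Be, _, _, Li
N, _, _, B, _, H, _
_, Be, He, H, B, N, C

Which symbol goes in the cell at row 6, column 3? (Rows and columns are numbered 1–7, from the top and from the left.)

C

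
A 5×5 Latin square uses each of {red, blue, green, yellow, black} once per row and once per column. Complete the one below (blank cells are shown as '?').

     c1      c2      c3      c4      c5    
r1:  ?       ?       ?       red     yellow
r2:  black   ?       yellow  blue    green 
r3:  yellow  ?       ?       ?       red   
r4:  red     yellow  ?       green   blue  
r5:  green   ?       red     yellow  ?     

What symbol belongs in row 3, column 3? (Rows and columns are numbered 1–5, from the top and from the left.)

(r1,c1): row 1 has {red,yellow}; column 1 has {red,green,yellow,black}, so it must be blue.
(r2,c2): row 2 has {blue,green,yellow,black}; column 2 has {yellow}, so it must be red.
(r3,c4): row 3 has {red,yellow}; column 4 has {red,blue,green,yellow}, so it must be black.
(r4,c3): row 4 has {red,blue,green,yellow}; column 3 has {red,yellow}, so it must be black.
(r5,c5): row 5 has {red,green,yellow}; column 5 has {red,blue,green,yellow}, so it must be black.
(r1,c3): row 1 has {red,blue,yellow}; column 3 has {red,yellow,black}, so it must be green.
(r3,c3): row 3 has {red,yellow,black}; column 3 has {red,green,yellow,black}, so it must be blue.

blue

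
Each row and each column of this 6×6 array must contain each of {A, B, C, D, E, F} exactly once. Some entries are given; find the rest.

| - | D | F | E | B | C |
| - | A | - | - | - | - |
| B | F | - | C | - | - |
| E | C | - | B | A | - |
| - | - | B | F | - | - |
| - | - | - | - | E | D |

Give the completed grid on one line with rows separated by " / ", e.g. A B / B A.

(r1,c1) = A
(r2,c4) = D
(r3,c5) = D
(r4,c3) = D
(r4,c6) = F
(r5,c2) = E
(r5,c5) = C
(r5,c6) = A
(r6,c2) = B
(r6,c4) = A
(r2,c5) = F
(r3,c6) = E
(r5,c1) = D
(r6,c3) = C
(r2,c1) = C
(r2,c3) = E
(r2,c6) = B
(r3,c3) = A
(r6,c1) = F

A D F E B C / C A E D F B / B F A C D E / E C D B A F / D E B F C A / F B C A E D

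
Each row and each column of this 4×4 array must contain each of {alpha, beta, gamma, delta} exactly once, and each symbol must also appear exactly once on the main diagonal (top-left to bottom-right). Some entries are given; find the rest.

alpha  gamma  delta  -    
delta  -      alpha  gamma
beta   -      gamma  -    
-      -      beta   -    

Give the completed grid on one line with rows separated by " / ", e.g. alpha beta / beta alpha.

alpha gamma delta beta / delta beta alpha gamma / beta delta gamma alpha / gamma alpha beta delta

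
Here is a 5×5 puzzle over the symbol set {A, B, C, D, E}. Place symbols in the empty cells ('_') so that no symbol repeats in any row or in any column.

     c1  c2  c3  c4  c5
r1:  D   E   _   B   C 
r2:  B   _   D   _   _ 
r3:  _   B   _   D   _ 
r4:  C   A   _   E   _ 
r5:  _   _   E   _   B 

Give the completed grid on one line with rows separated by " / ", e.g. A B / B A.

At row 1, column 3: row 1 has {B,C,D,E}; column 3 has {D,E}; that leaves A.
At row 2, column 2: row 2 has {B,D}; column 2 has {A,B,E}; that leaves C.
At row 2, column 4: row 2 has {B,C,D}; column 4 has {B,D,E}; that leaves A.
At row 2, column 5: row 2 has {A,B,C,D}; column 5 has {B,C}; that leaves E.
At row 3, column 3: row 3 has {B,D}; column 3 has {A,D,E}; that leaves C.
At row 3, column 5: row 3 has {B,C,D}; column 5 has {B,C,E}; that leaves A.
At row 4, column 3: row 4 has {A,C,E}; column 3 has {A,C,D,E}; that leaves B.
At row 4, column 5: row 4 has {A,B,C,E}; column 5 has {A,B,C,E}; that leaves D.
At row 5, column 1: row 5 has {B,E}; column 1 has {B,C,D}; that leaves A.
At row 5, column 2: row 5 has {A,B,E}; column 2 has {A,B,C,E}; that leaves D.
At row 5, column 4: row 5 has {A,B,D,E}; column 4 has {A,B,D,E}; that leaves C.
At row 3, column 1: row 3 has {A,B,C,D}; column 1 has {A,B,C,D}; that leaves E.

D E A B C / B C D A E / E B C D A / C A B E D / A D E C B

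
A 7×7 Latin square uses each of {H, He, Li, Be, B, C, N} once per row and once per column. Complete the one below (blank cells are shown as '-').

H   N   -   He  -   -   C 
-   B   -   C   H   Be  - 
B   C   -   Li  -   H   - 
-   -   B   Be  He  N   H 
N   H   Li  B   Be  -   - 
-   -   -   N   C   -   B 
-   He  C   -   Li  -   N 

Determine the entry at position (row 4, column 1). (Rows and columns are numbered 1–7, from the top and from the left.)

C

row 1 has {H,He,C,N}; column 3 has {Li,B,C} — only Be is left for (r1,c3).
row 1 has {H,He,Be,C,N}; column 5 has {H,He,Li,Be,C} — only B is left for (r1,c5).
row 1 has {H,He,Be,B,C,N}; column 6 has {H,Be,N} — only Li is left for (r1,c6).
row 3 has {H,Li,B,C}; column 5 has {H,He,Li,Be,B,C} — only N is left for (r3,c5).
row 4 has {H,He,Be,B,N}; column 2 has {H,He,B,C,N} — only Li is left for (r4,c2).
row 5 has {H,Li,Be,B,N}; column 7 has {H,B,C,N} — only He is left for (r5,c7).
row 6 has {B,C,N}; column 2 has {H,He,Li,B,C,N} — only Be is left for (r6,c2).
row 6 has {Be,B,C,N}; column 6 has {H,Li,Be,N} — only He is left for (r6,c6).
row 7 has {He,Li,C,N}; column 1 has {H,B,N} — only Be is left for (r7,c1).
row 7 has {He,Li,Be,C,N}; column 4 has {He,Li,Be,B,C,N} — only H is left for (r7,c4).
row 7 has {H,He,Li,Be,C,N}; column 6 has {H,He,Li,Be,N} — only B is left for (r7,c6).
row 2 has {H,Be,B,C}; column 7 has {H,He,B,C,N} — only Li is left for (r2,c7).
row 3 has {H,Li,B,C,N}; column 3 has {Li,Be,B,C} — only He is left for (r3,c3).
row 3 has {H,He,Li,B,C,N}; column 7 has {H,He,Li,B,C,N} — only Be is left for (r3,c7).
row 4 has {H,He,Li,Be,B,N}; column 1 has {H,Be,B,N} — only C is left for (r4,c1).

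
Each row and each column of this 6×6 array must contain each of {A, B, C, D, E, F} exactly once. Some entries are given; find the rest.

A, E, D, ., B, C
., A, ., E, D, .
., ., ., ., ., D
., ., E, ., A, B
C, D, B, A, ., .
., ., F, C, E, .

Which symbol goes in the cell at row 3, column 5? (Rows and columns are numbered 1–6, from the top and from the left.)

C

(r1,c4): row 1 has {A,B,C,D,E}; column 4 has {A,C,E}, so it must be F.
(r2,c3): row 2 has {A,D,E}; column 3 has {B,D,E,F}, so it must be C.
(r2,c6): row 2 has {A,C,D,E}; column 6 has {B,C,D}, so it must be F.
(r3,c3): row 3 has {D}; column 3 has {B,C,D,E,F}, so it must be A.
(r3,c4): row 3 has {A,D}; column 4 has {A,C,E,F}, so it must be B.
(r4,c4): row 4 has {A,B,E}; column 4 has {A,B,C,E,F}, so it must be D.
(r5,c5): row 5 has {A,B,C,D}; column 5 has {A,B,D,E}, so it must be F.
(r5,c6): row 5 has {A,B,C,D,F}; column 6 has {B,C,D,F}, so it must be E.
(r6,c2): row 6 has {C,E,F}; column 2 has {A,D,E}, so it must be B.
(r6,c6): row 6 has {B,C,E,F}; column 6 has {B,C,D,E,F}, so it must be A.
(r2,c1): row 2 has {A,C,D,E,F}; column 1 has {A,C}, so it must be B.
(r3,c5): row 3 has {A,B,D}; column 5 has {A,B,D,E,F}, so it must be C.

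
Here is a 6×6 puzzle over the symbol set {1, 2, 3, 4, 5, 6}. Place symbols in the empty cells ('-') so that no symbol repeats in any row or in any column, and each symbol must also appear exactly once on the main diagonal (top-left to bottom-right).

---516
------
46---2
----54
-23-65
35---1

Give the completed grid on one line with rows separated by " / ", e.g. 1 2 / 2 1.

(r1,c1) = 2
(r1,c3) = 4
(r2,c6) = 3
(r3,c3) = 5
(r3,c5) = 3
(r4,c4) = 3
(r5,c1) = 1
(r5,c4) = 4
(r1,c2) = 3
(r2,c2) = 4
(r2,c5) = 2
(r3,c4) = 1
(r4,c1) = 6
(r4,c2) = 1
(r4,c3) = 2
(r6,c3) = 6
(r6,c4) = 2
(r6,c5) = 4
(r2,c1) = 5
(r2,c3) = 1
(r2,c4) = 6

2 3 4 5 1 6 / 5 4 1 6 2 3 / 4 6 5 1 3 2 / 6 1 2 3 5 4 / 1 2 3 4 6 5 / 3 5 6 2 4 1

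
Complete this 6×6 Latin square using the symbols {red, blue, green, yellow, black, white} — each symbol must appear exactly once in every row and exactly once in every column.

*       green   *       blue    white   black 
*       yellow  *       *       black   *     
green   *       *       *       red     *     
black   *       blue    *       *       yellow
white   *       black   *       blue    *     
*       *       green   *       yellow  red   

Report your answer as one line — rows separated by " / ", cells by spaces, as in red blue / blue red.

yellow green red blue white black / red yellow white green black blue / green blue yellow black red white / black white blue red green yellow / white red black yellow blue green / blue black green white yellow red

row 4 has {blue,yellow,black}; column 5 has {red,blue,yellow,black,white} — only green is left for (r4,c5).
row 5 has {blue,black,white}; column 2 has {green,yellow} — only red is left for (r5,c2).
row 5 has {red,blue,black,white}; column 6 has {red,yellow,black} — only green is left for (r5,c6).
row 6 has {red,green,yellow}; column 1 has {green,black,white} — only blue is left for (r6,c1).
row 2 has {yellow,black}; column 1 has {blue,green,black,white} — only red is left for (r2,c1).
row 2 has {red,yellow,black}; column 3 has {blue,green,black} — only white is left for (r2,c3).
row 2 has {red,yellow,black,white}; column 4 has {blue} — only green is left for (r2,c4).
row 2 has {red,green,yellow,black,white}; column 6 has {red,green,yellow,black} — only blue is left for (r2,c6).
row 3 has {red,green}; column 3 has {blue,green,black,white} — only yellow is left for (r3,c3).
row 3 has {red,green,yellow}; column 6 has {red,blue,green,yellow,black} — only white is left for (r3,c6).
row 4 has {blue,green,yellow,black}; column 2 has {red,green,yellow} — only white is left for (r4,c2).
row 4 has {blue,green,yellow,black,white}; column 4 has {blue,green} — only red is left for (r4,c4).
row 5 has {red,blue,green,black,white}; column 4 has {red,blue,green} — only yellow is left for (r5,c4).
row 6 has {red,blue,green,yellow}; column 2 has {red,green,yellow,white} — only black is left for (r6,c2).
row 6 has {red,blue,green,yellow,black}; column 4 has {red,blue,green,yellow} — only white is left for (r6,c4).
row 1 has {blue,green,black,white}; column 1 has {red,blue,green,black,white} — only yellow is left for (r1,c1).
row 1 has {blue,green,yellow,black,white}; column 3 has {blue,green,yellow,black,white} — only red is left for (r1,c3).
row 3 has {red,green,yellow,white}; column 2 has {red,green,yellow,black,white} — only blue is left for (r3,c2).
row 3 has {red,blue,green,yellow,white}; column 4 has {red,blue,green,yellow,white} — only black is left for (r3,c4).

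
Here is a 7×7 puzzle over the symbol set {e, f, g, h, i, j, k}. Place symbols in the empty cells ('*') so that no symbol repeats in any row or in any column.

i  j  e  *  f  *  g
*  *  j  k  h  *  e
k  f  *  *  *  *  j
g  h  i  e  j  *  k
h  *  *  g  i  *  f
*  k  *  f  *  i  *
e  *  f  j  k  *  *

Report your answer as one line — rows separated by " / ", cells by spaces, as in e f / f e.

Cell (r1,c4): row 1 has {e,f,g,i,j}; column 4 has {e,f,g,j,k} → h.
Cell (r1,c6): row 1 has {e,f,g,h,i,j}; column 6 has {i} → k.
Cell (r2,c1): row 2 has {e,h,j,k}; column 1 has {e,g,h,i,k} → f.
Cell (r2,c6): row 2 has {e,f,h,j,k}; column 6 has {i,k} → g.
Cell (r3,c4): row 3 has {f,j,k}; column 4 has {e,f,g,h,j,k} → i.
Cell (r4,c6): row 4 has {e,g,h,i,j,k}; column 6 has {g,i,k} → f.
Cell (r5,c2): row 5 has {f,g,h,i}; column 2 has {f,h,j,k} → e.
Cell (r5,c3): row 5 has {e,f,g,h,i}; column 3 has {e,f,i,j} → k.
Cell (r5,c6): row 5 has {e,f,g,h,i,k}; column 6 has {f,g,i,k} → j.
Cell (r6,c1): row 6 has {f,i,k}; column 1 has {e,f,g,h,i,k} → j.
Cell (r6,c7): row 6 has {f,i,j,k}; column 7 has {e,f,g,j,k} → h.
Cell (r7,c6): row 7 has {e,f,j,k}; column 6 has {f,g,i,j,k} → h.
Cell (r7,c7): row 7 has {e,f,h,j,k}; column 7 has {e,f,g,h,j,k} → i.
Cell (r2,c2): row 2 has {e,f,g,h,j,k}; column 2 has {e,f,h,j,k} → i.
Cell (r3,c6): row 3 has {f,i,j,k}; column 6 has {f,g,h,i,j,k} → e.
Cell (r6,c3): row 6 has {f,h,i,j,k}; column 3 has {e,f,i,j,k} → g.
Cell (r6,c5): row 6 has {f,g,h,i,j,k}; column 5 has {f,h,i,j,k} → e.
Cell (r7,c2): row 7 has {e,f,h,i,j,k}; column 2 has {e,f,h,i,j,k} → g.
Cell (r3,c3): row 3 has {e,f,i,j,k}; column 3 has {e,f,g,i,j,k} → h.
Cell (r3,c5): row 3 has {e,f,h,i,j,k}; column 5 has {e,f,h,i,j,k} → g.

i j e h f k g / f i j k h g e / k f h i g e j / g h i e j f k / h e k g i j f / j k g f e i h / e g f j k h i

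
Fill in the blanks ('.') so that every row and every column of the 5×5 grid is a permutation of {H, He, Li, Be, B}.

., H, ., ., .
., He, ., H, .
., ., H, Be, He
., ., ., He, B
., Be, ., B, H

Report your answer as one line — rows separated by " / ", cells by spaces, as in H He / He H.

B H He Li Be / Be He B H Li / Li B H Be He / H Li Be He B / He Be Li B H

(r1,c4): row 1 has {H}; column 4 has {H,He,Be,B}, so it must be Li.
(r1,c5): row 1 has {H,Li}; column 5 has {H,He,B}, so it must be Be.
(r2,c5): row 2 has {H,He}; column 5 has {H,He,Be,B}, so it must be Li.
(r4,c2): row 4 has {He,B}; column 2 has {H,He,Be}, so it must be Li.
(r4,c3): row 4 has {He,Li,B}; column 3 has {H}, so it must be Be.
(r2,c3): row 2 has {H,He,Li}; column 3 has {H,Be}, so it must be B.
(r3,c2): row 3 has {H,He,Be}; column 2 has {H,He,Li,Be}, so it must be B.
(r4,c1): row 4 has {He,Li,Be,B}; column 1 is empty so far, so it must be H.
(r1,c3): row 1 has {H,Li,Be}; column 3 has {H,Be,B}, so it must be He.
(r2,c1): row 2 has {H,He,Li,B}; column 1 has {H}, so it must be Be.
(r3,c1): row 3 has {H,He,Be,B}; column 1 has {H,Be}, so it must be Li.
(r5,c1): row 5 has {H,Be,B}; column 1 has {H,Li,Be}, so it must be He.
(r5,c3): row 5 has {H,He,Be,B}; column 3 has {H,He,Be,B}, so it must be Li.
(r1,c1): row 1 has {H,He,Li,Be}; column 1 has {H,He,Li,Be}, so it must be B.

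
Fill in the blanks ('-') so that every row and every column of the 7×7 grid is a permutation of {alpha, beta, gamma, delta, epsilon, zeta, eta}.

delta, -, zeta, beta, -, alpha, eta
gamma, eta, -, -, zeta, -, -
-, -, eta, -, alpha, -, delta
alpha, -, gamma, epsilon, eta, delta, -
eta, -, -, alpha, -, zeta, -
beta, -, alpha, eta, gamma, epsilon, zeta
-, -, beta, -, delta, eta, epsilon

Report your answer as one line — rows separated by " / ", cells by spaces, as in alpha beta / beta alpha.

(r1,c5) = epsilon
(r2,c4) = delta
(r2,c6) = beta
(r2,c7) = alpha
(r3,c6) = gamma
(r4,c7) = beta
(r5,c5) = beta
(r5,c7) = gamma
(r6,c2) = delta
(r7,c1) = zeta
(r7,c4) = gamma
(r1,c2) = gamma
(r2,c3) = epsilon
(r3,c1) = epsilon
(r3,c4) = zeta
(r4,c2) = zeta
(r5,c2) = epsilon
(r5,c3) = delta
(r7,c2) = alpha
(r3,c2) = beta

delta gamma zeta beta epsilon alpha eta / gamma eta epsilon delta zeta beta alpha / epsilon beta eta zeta alpha gamma delta / alpha zeta gamma epsilon eta delta beta / eta epsilon delta alpha beta zeta gamma / beta delta alpha eta gamma epsilon zeta / zeta alpha beta gamma delta eta epsilon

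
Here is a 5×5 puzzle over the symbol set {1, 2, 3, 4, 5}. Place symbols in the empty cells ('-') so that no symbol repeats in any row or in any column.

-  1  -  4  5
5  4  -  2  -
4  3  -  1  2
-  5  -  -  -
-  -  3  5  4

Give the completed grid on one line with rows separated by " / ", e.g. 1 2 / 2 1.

(r1,c3) = 2
(r2,c3) = 1
(r2,c5) = 3
(r3,c3) = 5
(r4,c3) = 4
(r4,c4) = 3
(r4,c5) = 1
(r5,c2) = 2
(r1,c1) = 3
(r4,c1) = 2
(r5,c1) = 1

3 1 2 4 5 / 5 4 1 2 3 / 4 3 5 1 2 / 2 5 4 3 1 / 1 2 3 5 4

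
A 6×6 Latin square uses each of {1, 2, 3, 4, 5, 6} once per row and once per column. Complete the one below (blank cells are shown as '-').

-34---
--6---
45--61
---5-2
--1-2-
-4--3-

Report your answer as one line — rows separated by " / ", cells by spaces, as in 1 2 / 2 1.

At row 4, column 3: row 4 has {2,5}; column 3 has {1,4,6}; that leaves 3.
At row 5, column 2: row 5 has {1,2}; column 2 has {3,4,5}; that leaves 6.
At row 3, column 3: row 3 has {1,4,5,6}; column 3 has {1,3,4,6}; that leaves 2.
At row 3, column 4: row 3 has {1,2,4,5,6}; column 4 has {5}; that leaves 3.
At row 4, column 2: row 4 has {2,3,5}; column 2 has {3,4,5,6}; that leaves 1.
At row 4, column 5: row 4 has {1,2,3,5}; column 5 has {2,3,6}; that leaves 4.
At row 5, column 4: row 5 has {1,2,6}; column 4 has {3,5}; that leaves 4.
At row 6, column 3: row 6 has {3,4}; column 3 has {1,2,3,4,6}; that leaves 5.
At row 6, column 6: row 6 has {3,4,5}; column 6 has {1,2}; that leaves 6.
At row 1, column 6: row 1 has {3,4}; column 6 has {1,2,6}; that leaves 5.
At row 2, column 2: row 2 has {6}; column 2 has {1,3,4,5,6}; that leaves 2.
At row 2, column 4: row 2 has {2,6}; column 4 has {3,4,5}; that leaves 1.
At row 2, column 5: row 2 has {1,2,6}; column 5 has {2,3,4,6}; that leaves 5.
At row 4, column 1: row 4 has {1,2,3,4,5}; column 1 has {4}; that leaves 6.
At row 5, column 6: row 5 has {1,2,4,6}; column 6 has {1,2,5,6}; that leaves 3.
At row 6, column 4: row 6 has {3,4,5,6}; column 4 has {1,3,4,5}; that leaves 2.
At row 1, column 4: row 1 has {3,4,5}; column 4 has {1,2,3,4,5}; that leaves 6.
At row 1, column 5: row 1 has {3,4,5,6}; column 5 has {2,3,4,5,6}; that leaves 1.
At row 2, column 1: row 2 has {1,2,5,6}; column 1 has {4,6}; that leaves 3.
At row 2, column 6: row 2 has {1,2,3,5,6}; column 6 has {1,2,3,5,6}; that leaves 4.
At row 5, column 1: row 5 has {1,2,3,4,6}; column 1 has {3,4,6}; that leaves 5.
At row 6, column 1: row 6 has {2,3,4,5,6}; column 1 has {3,4,5,6}; that leaves 1.
At row 1, column 1: row 1 has {1,3,4,5,6}; column 1 has {1,3,4,5,6}; that leaves 2.

2 3 4 6 1 5 / 3 2 6 1 5 4 / 4 5 2 3 6 1 / 6 1 3 5 4 2 / 5 6 1 4 2 3 / 1 4 5 2 3 6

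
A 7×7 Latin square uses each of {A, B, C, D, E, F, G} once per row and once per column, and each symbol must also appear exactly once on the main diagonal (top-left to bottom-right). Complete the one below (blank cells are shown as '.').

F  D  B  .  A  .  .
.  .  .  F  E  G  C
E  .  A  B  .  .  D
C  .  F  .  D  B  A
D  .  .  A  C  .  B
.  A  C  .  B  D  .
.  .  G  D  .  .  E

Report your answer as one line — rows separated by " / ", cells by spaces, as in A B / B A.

F D B C A E G / A B D F E G C / E F A B G C D / C E F G D B A / D G E A C F B / G A C E B D F / B C G D F A E

At row 1, column 7: row 1 has {A,B,D,F}; column 7 has {A,B,C,D,E}; that leaves G.
At row 2, column 2: row 2 has {C,E,F,G}; column 2 has {A,D}; the diagonal has {A,C,D,E,F}; that leaves B.
At row 2, column 3: row 2 has {B,C,E,F,G}; column 3 has {A,B,C,F,G}; that leaves D.
At row 4, column 4: row 4 has {A,B,C,D,F}; column 4 has {A,B,D,F}; the diagonal has {A,B,C,D,E,F}; that leaves G.
At row 5, column 3: row 5 has {A,B,C,D}; column 3 has {A,B,C,D,F,G}; that leaves E.
At row 5, column 6: row 5 has {A,B,C,D,E}; column 6 has {B,D,G}; that leaves F.
At row 6, column 1: row 6 has {A,B,C,D}; column 1 has {C,D,E,F}; that leaves G.
At row 6, column 4: row 6 has {A,B,C,D,G}; column 4 has {A,B,D,F,G}; that leaves E.
At row 6, column 7: row 6 has {A,B,C,D,E,G}; column 7 has {A,B,C,D,E,G}; that leaves F.
At row 7, column 5: row 7 has {D,E,G}; column 5 has {A,B,C,D,E}; that leaves F.
At row 1, column 4: row 1 has {A,B,D,F,G}; column 4 has {A,B,D,E,F,G}; that leaves C.
At row 1, column 6: row 1 has {A,B,C,D,F,G}; column 6 has {B,D,F,G}; that leaves E.
At row 2, column 1: row 2 has {B,C,D,E,F,G}; column 1 has {C,D,E,F,G}; that leaves A.
At row 3, column 5: row 3 has {A,B,D,E}; column 5 has {A,B,C,D,E,F}; that leaves G.
At row 3, column 6: row 3 has {A,B,D,E,G}; column 6 has {B,D,E,F,G}; that leaves C.
At row 4, column 2: row 4 has {A,B,C,D,F,G}; column 2 has {A,B,D}; that leaves E.
At row 5, column 2: row 5 has {A,B,C,D,E,F}; column 2 has {A,B,D,E}; that leaves G.
At row 7, column 1: row 7 has {D,E,F,G}; column 1 has {A,C,D,E,F,G}; that leaves B.
At row 7, column 2: row 7 has {B,D,E,F,G}; column 2 has {A,B,D,E,G}; that leaves C.
At row 7, column 6: row 7 has {B,C,D,E,F,G}; column 6 has {B,C,D,E,F,G}; that leaves A.
At row 3, column 2: row 3 has {A,B,C,D,E,G}; column 2 has {A,B,C,D,E,G}; that leaves F.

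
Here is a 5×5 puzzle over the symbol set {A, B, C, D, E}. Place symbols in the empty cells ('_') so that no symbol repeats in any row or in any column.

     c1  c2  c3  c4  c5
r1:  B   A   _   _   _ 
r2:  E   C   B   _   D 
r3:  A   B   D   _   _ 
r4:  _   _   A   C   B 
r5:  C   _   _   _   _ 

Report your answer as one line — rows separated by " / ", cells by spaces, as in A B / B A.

row 2 has {B,C,D,E}; column 4 has {C} — only A is left for (r2,c4).
row 3 has {A,B,D}; column 4 has {A,C} — only E is left for (r3,c4).
row 3 has {A,B,D,E}; column 5 has {B,D} — only C is left for (r3,c5).
row 4 has {A,B,C}; column 1 has {A,B,C,E} — only D is left for (r4,c1).
row 4 has {A,B,C,D}; column 2 has {A,B,C} — only E is left for (r4,c2).
row 5 has {C}; column 2 has {A,B,C,E} — only D is left for (r5,c2).
row 5 has {C,D}; column 3 has {A,B,D} — only E is left for (r5,c3).
row 5 has {C,D,E}; column 4 has {A,C,E} — only B is left for (r5,c4).
row 5 has {B,C,D,E}; column 5 has {B,C,D} — only A is left for (r5,c5).
row 1 has {A,B}; column 3 has {A,B,D,E} — only C is left for (r1,c3).
row 1 has {A,B,C}; column 4 has {A,B,C,E} — only D is left for (r1,c4).
row 1 has {A,B,C,D}; column 5 has {A,B,C,D} — only E is left for (r1,c5).

B A C D E / E C B A D / A B D E C / D E A C B / C D E B A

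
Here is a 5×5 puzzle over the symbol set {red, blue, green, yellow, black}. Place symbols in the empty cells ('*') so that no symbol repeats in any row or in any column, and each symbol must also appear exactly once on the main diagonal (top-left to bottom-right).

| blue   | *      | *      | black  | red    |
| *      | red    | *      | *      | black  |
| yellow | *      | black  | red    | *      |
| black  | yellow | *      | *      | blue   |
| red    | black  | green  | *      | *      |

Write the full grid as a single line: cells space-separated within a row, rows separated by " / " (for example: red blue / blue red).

blue green yellow black red / green red blue yellow black / yellow blue black red green / black yellow red green blue / red black green blue yellow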